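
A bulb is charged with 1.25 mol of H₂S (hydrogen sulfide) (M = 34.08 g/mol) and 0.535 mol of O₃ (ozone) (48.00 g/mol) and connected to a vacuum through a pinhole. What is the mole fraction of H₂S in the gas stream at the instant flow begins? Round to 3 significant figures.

Each component's effusion rate ∝ (its partial pressure)·(1/√M) ∝ n_i/√M_i.
Mole fraction of H₂S in the effusate = (n_H₂S/√M_H₂S) / (n_H₂S/√M_H₂S + n_O₃/√M_O₃)
= (1.25/√34.08) / (1.25/√34.08 + 0.535/√48.00) = 0.2141/(0.2141 + 0.07722) = 0.735.

0.735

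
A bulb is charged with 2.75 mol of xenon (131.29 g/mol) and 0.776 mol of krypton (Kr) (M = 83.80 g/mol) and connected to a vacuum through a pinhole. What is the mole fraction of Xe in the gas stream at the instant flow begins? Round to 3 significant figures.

0.739

Rate_i ∝ x_i/√M_i (Graham's law weighted by mole fraction), so the effusate composition follows n_i/√M_i.
x_Xe(eff) = (n_Xe/√M_Xe) / (n_Xe/√M_Xe + n_Kr/√M_Kr)
= (2.75/√131.29) / (2.75/√131.29 + 0.776/√83.80) = 0.2400/(0.2400 + 0.08477) = 0.739.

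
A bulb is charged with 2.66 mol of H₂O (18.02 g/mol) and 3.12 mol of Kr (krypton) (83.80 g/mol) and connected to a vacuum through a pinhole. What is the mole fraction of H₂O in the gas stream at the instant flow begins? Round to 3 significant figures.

0.648

Rate_i ∝ x_i/√M_i (Graham's law weighted by mole fraction), so the effusate composition follows n_i/√M_i.
x_H₂O(eff) = (n_H₂O/√M_H₂O) / (n_H₂O/√M_H₂O + n_Kr/√M_Kr)
= (2.66/√18.02) / (2.66/√18.02 + 3.12/√83.80) = 0.6266/(0.6266 + 0.3408) = 0.648.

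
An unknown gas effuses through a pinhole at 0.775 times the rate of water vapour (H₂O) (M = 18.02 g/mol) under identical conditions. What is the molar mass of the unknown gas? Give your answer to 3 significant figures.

30.0 g/mol

Using Graham's law: rate_X/rate_H₂O = √(M_H₂O/M_X).
0.775 = √(18.02/M_X)
M_X = 18.02 / 0.775² = 18.02 / 0.6006 = 30.0 g/mol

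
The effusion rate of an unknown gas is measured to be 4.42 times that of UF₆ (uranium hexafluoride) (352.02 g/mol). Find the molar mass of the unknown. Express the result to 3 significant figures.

From Graham's law, rate_X/rate_UF₆ = √(M_UF₆/M_X).
4.42 = √(352.02/M_X)
M_X = 352.02 / 4.42² = 352.02 / 19.54 = 18.0 g/mol

18.0 g/mol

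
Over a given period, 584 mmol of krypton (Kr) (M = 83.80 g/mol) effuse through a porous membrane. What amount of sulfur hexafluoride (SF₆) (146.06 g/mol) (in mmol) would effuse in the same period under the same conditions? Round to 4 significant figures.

442.4 mmol

Using Graham's law: rate_SF₆/rate_Kr = √(M_Kr/M_SF₆) = √(83.80/146.06) = √0.5737 = 0.7575.
So the amount for SF₆ is 584 × 0.7575 = 442.4 mmol.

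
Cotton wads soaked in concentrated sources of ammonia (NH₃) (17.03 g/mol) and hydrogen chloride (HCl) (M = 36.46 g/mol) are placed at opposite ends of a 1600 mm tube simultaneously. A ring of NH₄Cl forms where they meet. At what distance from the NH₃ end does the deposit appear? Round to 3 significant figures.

Distances travelled in equal time are proportional to diffusion rates, so d_NH₃/d_HCl = √(M_HCl/M_NH₃) = √(36.46/17.03) = 1.463.
With d_NH₃ + d_HCl = 1600 mm, d_HCl = 1600/(1 + 1.463) = 649.6 mm.
d_NH₃ = 1600 − 649.6 = 950 mm.

950 mm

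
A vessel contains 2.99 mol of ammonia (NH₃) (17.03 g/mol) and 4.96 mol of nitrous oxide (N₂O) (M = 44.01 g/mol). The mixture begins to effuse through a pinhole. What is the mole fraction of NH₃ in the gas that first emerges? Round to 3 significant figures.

0.492

The effusion rate of species i is ∝ p_i/√M_i ∝ n_i/√M_i.
Mole fraction of NH₃ in the effusate = (n_NH₃/√M_NH₃) / (n_NH₃/√M_NH₃ + n_N₂O/√M_N₂O)
= (2.99/√17.03) / (2.99/√17.03 + 4.96/√44.01) = 0.7245/(0.7245 + 0.7477) = 0.492.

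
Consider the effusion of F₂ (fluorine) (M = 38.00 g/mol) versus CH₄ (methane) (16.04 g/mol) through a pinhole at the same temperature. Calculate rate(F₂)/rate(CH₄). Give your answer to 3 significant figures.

0.650

Since effusion rate ∝ 1/√M, rate_F₂/rate_CH₄ = √(M_CH₄/M_F₂) = √(16.04/38.00) = √0.4221 = 0.650.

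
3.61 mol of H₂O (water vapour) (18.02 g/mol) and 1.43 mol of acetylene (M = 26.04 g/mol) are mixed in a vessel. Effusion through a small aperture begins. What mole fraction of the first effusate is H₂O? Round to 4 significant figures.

0.7521

Each component's effusion rate ∝ (its partial pressure)·(1/√M) ∝ n_i/√M_i.
So x_H₂O in the escaping gas = (n_H₂O/√M_H₂O) / Σ(n_i/√M_i)
= (3.61/√18.02) / (3.61/√18.02 + 1.43/√26.04) = 0.8504/(0.8504 + 0.2802) = 0.7521.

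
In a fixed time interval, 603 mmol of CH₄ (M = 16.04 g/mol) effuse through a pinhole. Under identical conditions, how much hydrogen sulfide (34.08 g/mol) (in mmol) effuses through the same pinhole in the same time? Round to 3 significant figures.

By Graham's law, rate_H₂S/rate_CH₄ = √(M_CH₄/M_H₂S) = √(16.04/34.08) = √0.4707 = 0.6860.
So the amount for H₂S is 603 × 0.6860 = 414 mmol.

414 mmol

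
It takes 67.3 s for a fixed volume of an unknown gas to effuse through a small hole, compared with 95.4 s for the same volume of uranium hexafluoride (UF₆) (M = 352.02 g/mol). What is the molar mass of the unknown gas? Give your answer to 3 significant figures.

Since effusion rate ∝ 1/√M, t_X/t_UF₆ = √(M_X/M_UF₆).
67.3/95.4 = 0.7055 = √(M_X/352.02)
M_X = 352.02 × 0.7055² = 352.02 × 0.4977 = 175 g/mol

175 g/mol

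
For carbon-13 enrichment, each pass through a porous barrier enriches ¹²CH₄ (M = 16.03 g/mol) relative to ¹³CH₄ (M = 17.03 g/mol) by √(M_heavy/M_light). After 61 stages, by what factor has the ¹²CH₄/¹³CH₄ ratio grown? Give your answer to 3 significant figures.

6.33

The single-stage factor is √(M_heavy/M_light), so 61 stages give [√(17.03/16.03)]^61 = (17.03/16.03)^(61/2).
= 1.06238^(61/2) = 6.33.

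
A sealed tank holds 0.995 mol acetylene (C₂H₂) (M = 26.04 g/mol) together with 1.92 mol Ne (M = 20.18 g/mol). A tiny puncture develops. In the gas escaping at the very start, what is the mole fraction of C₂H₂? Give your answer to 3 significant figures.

0.313

Rate_i ∝ x_i/√M_i (Graham's law weighted by mole fraction), so the effusate composition follows n_i/√M_i.
Mole fraction of C₂H₂ in the effusate = (n_C₂H₂/√M_C₂H₂) / (n_C₂H₂/√M_C₂H₂ + n_Ne/√M_Ne)
= (0.995/√26.04) / (0.995/√26.04 + 1.92/√20.18) = 0.1950/(0.1950 + 0.4274) = 0.313.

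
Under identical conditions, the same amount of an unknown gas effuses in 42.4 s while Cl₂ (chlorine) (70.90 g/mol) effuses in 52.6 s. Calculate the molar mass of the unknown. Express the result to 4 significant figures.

From Graham's law, t_X/t_Cl₂ = √(M_X/M_Cl₂).
42.4/52.6 = 0.8061 = √(M_X/70.90)
M_X = 70.90 × 0.8061² = 70.90 × 0.6498 = 46.07 g/mol

46.07 g/mol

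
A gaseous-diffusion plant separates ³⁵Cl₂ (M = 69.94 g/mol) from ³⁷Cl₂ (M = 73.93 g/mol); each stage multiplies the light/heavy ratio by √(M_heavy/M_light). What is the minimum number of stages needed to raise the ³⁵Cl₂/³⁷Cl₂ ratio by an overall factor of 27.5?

With α = √(73.93/69.94) per stage, ln α = ½ ln(1.05705) = 0.02774.
Need α^N ≥ 27.5 ⇒ N ≥ ln(27.5) / ln α = 3.314 / 0.02774 = 119.47.
So at least 120 stages are needed.

120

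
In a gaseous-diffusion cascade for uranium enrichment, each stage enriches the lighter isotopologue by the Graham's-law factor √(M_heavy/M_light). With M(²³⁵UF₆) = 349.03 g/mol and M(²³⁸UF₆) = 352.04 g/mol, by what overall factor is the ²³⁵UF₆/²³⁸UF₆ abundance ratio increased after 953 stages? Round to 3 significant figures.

59.8

The single-stage factor is √(M_heavy/M_light), so 953 stages give [√(352.04/349.03)]^953 = (352.04/349.03)^(953/2).
= 1.00862^(953/2) = 59.8.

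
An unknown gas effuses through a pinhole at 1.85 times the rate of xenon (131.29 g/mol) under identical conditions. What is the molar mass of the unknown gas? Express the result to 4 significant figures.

By Graham's law, rate_X/rate_Xe = √(M_Xe/M_X).
1.85 = √(131.29/M_X)
M_X = 131.29 / 1.85² = 131.29 / 3.423 = 38.36 g/mol

38.36 g/mol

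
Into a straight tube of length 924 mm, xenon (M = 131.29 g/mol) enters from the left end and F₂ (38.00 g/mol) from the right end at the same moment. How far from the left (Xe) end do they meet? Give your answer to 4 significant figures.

323.2 mm

In equal time, each gas travels a distance ∝ its rate ∝ 1/√M, so d_Xe/d_F₂ = √(M_F₂/M_Xe) = √(38.00/131.29) = 0.5380.
With d_Xe + d_F₂ = 924 mm, d_F₂ = 924/(1 + 0.5380) = 600.8 mm.
d_Xe = 924 − 600.8 = 323.2 mm.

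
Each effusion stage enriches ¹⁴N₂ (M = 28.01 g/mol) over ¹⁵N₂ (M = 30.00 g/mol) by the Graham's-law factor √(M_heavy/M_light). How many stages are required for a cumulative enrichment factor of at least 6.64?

Single-stage factor α = √(30.00/28.01), so ln α = ½ ln(1.07105) = 0.03432.
Need α^N ≥ 6.64 ⇒ N ≥ ln(6.64) / ln α = 1.893 / 0.03432 = 55.16.
Rounding up, N = 56 stages.

56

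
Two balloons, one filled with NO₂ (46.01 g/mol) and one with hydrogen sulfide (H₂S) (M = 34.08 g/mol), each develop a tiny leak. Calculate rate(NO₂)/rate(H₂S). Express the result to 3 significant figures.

Using Graham's law: rate_NO₂/rate_H₂S = √(M_H₂S/M_NO₂) = √(34.08/46.01) = √0.7407 = 0.861.

0.861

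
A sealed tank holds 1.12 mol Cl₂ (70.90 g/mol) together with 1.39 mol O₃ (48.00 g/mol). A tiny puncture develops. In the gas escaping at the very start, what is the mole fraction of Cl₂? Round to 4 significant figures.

0.3987

Rate_i ∝ x_i/√M_i (Graham's law weighted by mole fraction), so the effusate composition follows n_i/√M_i.
So x_Cl₂ in the escaping gas = (n_Cl₂/√M_Cl₂) / Σ(n_i/√M_i)
= (1.12/√70.90) / (1.12/√70.90 + 1.39/√48.00) = 0.1330/(0.1330 + 0.2006) = 0.3987.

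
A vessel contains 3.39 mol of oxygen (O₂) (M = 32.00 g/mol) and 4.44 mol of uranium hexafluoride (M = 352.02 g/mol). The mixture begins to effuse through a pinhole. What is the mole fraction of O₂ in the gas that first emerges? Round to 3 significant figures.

Effusion rate of each component ∝ n_i/√M_i (partial pressure × 1/√M).
Mole fraction of O₂ in the effusate = (n_O₂/√M_O₂) / (n_O₂/√M_O₂ + n_UF₆/√M_UF₆)
= (3.39/√32.00) / (3.39/√32.00 + 4.44/√352.02) = 0.5993/(0.5993 + 0.2366) = 0.717.

0.717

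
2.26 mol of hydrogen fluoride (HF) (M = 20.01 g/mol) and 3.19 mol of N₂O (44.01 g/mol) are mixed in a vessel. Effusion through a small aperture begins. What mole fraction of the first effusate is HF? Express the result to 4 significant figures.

0.5124

Effusion rate of each component ∝ n_i/√M_i (partial pressure × 1/√M).
x_HF(eff) = (n_HF/√M_HF) / (n_HF/√M_HF + n_N₂O/√M_N₂O)
= (2.26/√20.01) / (2.26/√20.01 + 3.19/√44.01) = 0.5052/(0.5052 + 0.4809) = 0.5124.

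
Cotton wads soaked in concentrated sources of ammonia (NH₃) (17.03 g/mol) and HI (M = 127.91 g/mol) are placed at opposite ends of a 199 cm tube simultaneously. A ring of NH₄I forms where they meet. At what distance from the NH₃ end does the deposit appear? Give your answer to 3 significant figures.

146 cm

Distances travelled in equal time are proportional to diffusion rates, so d_NH₃/d_HI = √(M_HI/M_NH₃) = √(127.91/17.03) = 2.741.
With d_NH₃ + d_HI = 199 cm, d_HI = 199/(1 + 2.741) = 53.20 cm.
d_NH₃ = 199 − 53.20 = 146 cm.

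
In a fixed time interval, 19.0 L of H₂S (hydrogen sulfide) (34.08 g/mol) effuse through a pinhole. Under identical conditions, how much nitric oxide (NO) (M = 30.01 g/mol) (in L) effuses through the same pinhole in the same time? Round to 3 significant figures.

Since effusion rate ∝ 1/√M, rate_NO/rate_H₂S = √(M_H₂S/M_NO) = √(34.08/30.01) = √1.136 = 1.066.
So the volume for NO is 19.0 × 1.066 = 20.2 L.

20.2 L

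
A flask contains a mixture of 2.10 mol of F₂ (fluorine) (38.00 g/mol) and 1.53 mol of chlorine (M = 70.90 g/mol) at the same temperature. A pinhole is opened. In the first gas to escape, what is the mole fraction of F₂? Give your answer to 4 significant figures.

0.6522

Effusion rate of each component ∝ n_i/√M_i (partial pressure × 1/√M).
Mole fraction of F₂ in the effusate = (n_F₂/√M_F₂) / (n_F₂/√M_F₂ + n_Cl₂/√M_Cl₂)
= (2.10/√38.00) / (2.10/√38.00 + 1.53/√70.90) = 0.3407/(0.3407 + 0.1817) = 0.6522.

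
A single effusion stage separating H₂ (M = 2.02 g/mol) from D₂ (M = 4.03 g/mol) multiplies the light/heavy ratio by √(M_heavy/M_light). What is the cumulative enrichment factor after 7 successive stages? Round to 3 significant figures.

11.2

After 7 stages the ratio has grown by (√(4.03/2.02))^7 = (4.03/2.02)^(7/2).
= 1.99505^(7/2) = 11.2.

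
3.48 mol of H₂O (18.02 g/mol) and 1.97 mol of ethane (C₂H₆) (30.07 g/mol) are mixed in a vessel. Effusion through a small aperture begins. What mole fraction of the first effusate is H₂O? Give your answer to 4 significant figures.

0.6953

Each component's effusion rate ∝ (its partial pressure)·(1/√M) ∝ n_i/√M_i.
So x_H₂O in the escaping gas = (n_H₂O/√M_H₂O) / Σ(n_i/√M_i)
= (3.48/√18.02) / (3.48/√18.02 + 1.97/√30.07) = 0.8198/(0.8198 + 0.3593) = 0.6953.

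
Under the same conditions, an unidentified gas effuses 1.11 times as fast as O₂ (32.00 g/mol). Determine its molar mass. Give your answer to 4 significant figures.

From Graham's law, rate_X/rate_O₂ = √(M_O₂/M_X).
1.11 = √(32.00/M_X)
M_X = 32.00 / 1.11² = 32.00 / 1.232 = 25.97 g/mol

25.97 g/mol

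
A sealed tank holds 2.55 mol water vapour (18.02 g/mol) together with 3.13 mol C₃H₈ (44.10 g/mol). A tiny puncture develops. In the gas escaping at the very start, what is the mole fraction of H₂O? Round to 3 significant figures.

0.560

The effusion rate of species i is ∝ p_i/√M_i ∝ n_i/√M_i.
Mole fraction of H₂O in the effusate = (n_H₂O/√M_H₂O) / (n_H₂O/√M_H₂O + n_C₃H₈/√M_C₃H₈)
= (2.55/√18.02) / (2.55/√18.02 + 3.13/√44.10) = 0.6007/(0.6007 + 0.4713) = 0.560.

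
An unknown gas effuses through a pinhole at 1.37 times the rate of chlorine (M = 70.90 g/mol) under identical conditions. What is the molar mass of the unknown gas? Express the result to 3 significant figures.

Since effusion rate ∝ 1/√M, rate_X/rate_Cl₂ = √(M_Cl₂/M_X).
1.37 = √(70.90/M_X)
M_X = 70.90 / 1.37² = 70.90 / 1.877 = 37.8 g/mol

37.8 g/mol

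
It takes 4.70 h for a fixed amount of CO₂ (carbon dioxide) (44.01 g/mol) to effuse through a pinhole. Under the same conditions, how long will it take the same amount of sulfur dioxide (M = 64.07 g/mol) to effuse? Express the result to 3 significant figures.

5.67 h

Using Graham's law: t_SO₂/t_CO₂ = √(M_SO₂/M_CO₂) = √(64.07/44.01) = √1.456 = 1.207.
So the time for SO₂ is 4.70 × 1.207 = 5.67 h.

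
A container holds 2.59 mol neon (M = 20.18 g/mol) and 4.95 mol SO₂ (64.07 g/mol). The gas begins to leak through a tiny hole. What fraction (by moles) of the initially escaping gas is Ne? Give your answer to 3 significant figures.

0.482

Effusion rate of each component ∝ n_i/√M_i (partial pressure × 1/√M).
x_Ne(eff) = (n_Ne/√M_Ne) / (n_Ne/√M_Ne + n_SO₂/√M_SO₂)
= (2.59/√20.18) / (2.59/√20.18 + 4.95/√64.07) = 0.5766/(0.5766 + 0.6184) = 0.482.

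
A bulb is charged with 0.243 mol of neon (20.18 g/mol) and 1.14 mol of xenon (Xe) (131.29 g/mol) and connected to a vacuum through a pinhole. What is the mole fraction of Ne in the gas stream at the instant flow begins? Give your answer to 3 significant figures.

0.352

The effusion rate of species i is ∝ p_i/√M_i ∝ n_i/√M_i.
x_Ne(eff) = (n_Ne/√M_Ne) / (n_Ne/√M_Ne + n_Xe/√M_Xe)
= (0.243/√20.18) / (0.243/√20.18 + 1.14/√131.29) = 0.05409/(0.05409 + 0.09949) = 0.352.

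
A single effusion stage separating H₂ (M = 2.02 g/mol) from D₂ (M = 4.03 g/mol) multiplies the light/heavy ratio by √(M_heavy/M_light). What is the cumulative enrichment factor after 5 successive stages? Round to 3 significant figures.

5.62

After 5 stages the ratio has grown by (√(4.03/2.02))^5 = (4.03/2.02)^(5/2).
= 1.99505^(5/2) = 5.62.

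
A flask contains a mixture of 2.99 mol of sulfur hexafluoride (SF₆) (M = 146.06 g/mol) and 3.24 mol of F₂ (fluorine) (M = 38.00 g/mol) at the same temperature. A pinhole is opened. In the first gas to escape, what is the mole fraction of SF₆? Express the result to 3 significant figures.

0.320

The effusion rate of species i is ∝ p_i/√M_i ∝ n_i/√M_i.
So x_SF₆ in the escaping gas = (n_SF₆/√M_SF₆) / Σ(n_i/√M_i)
= (2.99/√146.06) / (2.99/√146.06 + 3.24/√38.00) = 0.2474/(0.2474 + 0.5256) = 0.320.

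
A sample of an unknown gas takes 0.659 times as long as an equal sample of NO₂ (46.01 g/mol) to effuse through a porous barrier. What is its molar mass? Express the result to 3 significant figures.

Graham's law gives t_X/t_NO₂ = √(M_X/M_NO₂).
0.659 = √(M_X/46.01)
M_X = 46.01 × 0.659² = 46.01 × 0.4343 = 20.0 g/mol

20.0 g/mol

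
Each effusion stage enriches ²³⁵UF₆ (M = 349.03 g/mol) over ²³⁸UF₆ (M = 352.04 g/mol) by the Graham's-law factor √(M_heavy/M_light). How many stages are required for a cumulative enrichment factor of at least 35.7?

With α = √(352.04/349.03) per stage, ln α = ½ ln(1.00862) = 0.004293.
Need α^N ≥ 35.7 ⇒ N ≥ ln(35.7) / ln α = 3.575 / 0.004293 = 832.70.
Rounding up, N = 833 stages.

833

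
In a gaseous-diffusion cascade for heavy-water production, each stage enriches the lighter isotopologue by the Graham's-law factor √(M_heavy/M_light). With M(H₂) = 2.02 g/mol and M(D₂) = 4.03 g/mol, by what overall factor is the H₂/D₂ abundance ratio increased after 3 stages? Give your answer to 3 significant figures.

2.82

Each stage multiplies the ratio by α = √(4.03/2.02), so after 3 stages the overall factor is α^3 = (4.03/2.02)^(3/2).
= 1.99505^(3/2) = 2.82.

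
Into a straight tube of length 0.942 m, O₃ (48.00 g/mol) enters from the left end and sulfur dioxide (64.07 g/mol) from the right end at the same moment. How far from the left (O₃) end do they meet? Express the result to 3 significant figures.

0.505 m

Distances travelled in equal time are proportional to diffusion rates, so d_O₃/d_SO₂ = √(M_SO₂/M_O₃) = √(64.07/48.00) = 1.155.
With d_O₃ + d_SO₂ = 0.942 m, d_SO₂ = 0.942/(1 + 1.155) = 0.4371 m.
d_O₃ = 0.942 − 0.4371 = 0.505 m.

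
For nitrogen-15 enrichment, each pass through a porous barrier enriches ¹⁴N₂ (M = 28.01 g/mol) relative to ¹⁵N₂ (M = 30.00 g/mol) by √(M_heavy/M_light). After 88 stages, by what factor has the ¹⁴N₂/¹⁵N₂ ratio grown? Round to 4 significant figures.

20.49

The single-stage factor is √(M_heavy/M_light), so 88 stages give [√(30.00/28.01)]^88 = (30.00/28.01)^(88/2).
= 1.07105^44 = 20.49.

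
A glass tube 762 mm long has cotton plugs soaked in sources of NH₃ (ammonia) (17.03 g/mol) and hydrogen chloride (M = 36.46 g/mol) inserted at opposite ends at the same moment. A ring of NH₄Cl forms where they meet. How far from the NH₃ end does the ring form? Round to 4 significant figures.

Graham's law gives d_NH₃/d_HCl = rate_NH₃/rate_HCl = √(M_HCl/M_NH₃) = √(36.46/17.03) = 1.463.
With d_NH₃ + d_HCl = 762 mm, d_HCl = 762/(1 + 1.463) = 309.4 mm.
d_NH₃ = 762 − 309.4 = 452.6 mm.

452.6 mm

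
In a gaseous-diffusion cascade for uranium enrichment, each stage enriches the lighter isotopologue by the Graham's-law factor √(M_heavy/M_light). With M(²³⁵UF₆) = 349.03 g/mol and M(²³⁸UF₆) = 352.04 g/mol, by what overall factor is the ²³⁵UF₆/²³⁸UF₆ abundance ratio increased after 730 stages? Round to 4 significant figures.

Overall factor = α^730 with α = √(352.04/349.03), i.e. (352.04/349.03)^(730/2).
= 1.00862^365 = 22.97.

22.97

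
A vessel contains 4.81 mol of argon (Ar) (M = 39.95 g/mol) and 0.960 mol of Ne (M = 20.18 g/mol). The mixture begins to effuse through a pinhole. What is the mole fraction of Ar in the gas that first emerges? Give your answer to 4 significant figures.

0.7808

Rate_i ∝ x_i/√M_i (Graham's law weighted by mole fraction), so the effusate composition follows n_i/√M_i.
Mole fraction of Ar in the effusate = (n_Ar/√M_Ar) / (n_Ar/√M_Ar + n_Ne/√M_Ne)
= (4.81/√39.95) / (4.81/√39.95 + 0.960/√20.18) = 0.7610/(0.7610 + 0.2137) = 0.7808.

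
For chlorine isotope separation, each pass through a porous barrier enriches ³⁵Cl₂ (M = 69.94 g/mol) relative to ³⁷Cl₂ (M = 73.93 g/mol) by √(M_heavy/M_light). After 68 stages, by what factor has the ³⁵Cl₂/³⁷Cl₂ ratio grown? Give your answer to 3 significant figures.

Each stage multiplies the ratio by α = √(73.93/69.94), so after 68 stages the overall factor is α^68 = (73.93/69.94)^(68/2).
= 1.05705^34 = 6.60.

6.60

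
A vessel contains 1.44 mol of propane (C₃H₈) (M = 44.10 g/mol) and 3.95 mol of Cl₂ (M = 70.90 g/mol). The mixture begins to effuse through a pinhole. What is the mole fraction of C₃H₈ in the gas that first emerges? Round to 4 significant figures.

0.3161

Effusion rate of each component ∝ n_i/√M_i (partial pressure × 1/√M).
Mole fraction of C₃H₈ in the effusate = (n_C₃H₈/√M_C₃H₈) / (n_C₃H₈/√M_C₃H₈ + n_Cl₂/√M_Cl₂)
= (1.44/√44.10) / (1.44/√44.10 + 3.95/√70.90) = 0.2168/(0.2168 + 0.4691) = 0.3161.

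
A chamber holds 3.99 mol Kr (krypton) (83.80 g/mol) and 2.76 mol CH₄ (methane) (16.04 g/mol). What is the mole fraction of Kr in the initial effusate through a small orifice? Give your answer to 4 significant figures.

0.3874

The effusion rate of species i is ∝ p_i/√M_i ∝ n_i/√M_i.
Mole fraction of Kr in the effusate = (n_Kr/√M_Kr) / (n_Kr/√M_Kr + n_CH₄/√M_CH₄)
= (3.99/√83.80) / (3.99/√83.80 + 2.76/√16.04) = 0.4359/(0.4359 + 0.6891) = 0.3874.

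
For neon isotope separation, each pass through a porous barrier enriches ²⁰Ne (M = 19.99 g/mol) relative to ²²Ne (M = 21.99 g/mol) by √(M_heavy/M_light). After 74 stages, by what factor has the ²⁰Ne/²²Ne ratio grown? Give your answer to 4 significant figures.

Overall factor = α^74 with α = √(21.99/19.99), i.e. (21.99/19.99)^(74/2).
= 1.10005^37 = 34.06.

34.06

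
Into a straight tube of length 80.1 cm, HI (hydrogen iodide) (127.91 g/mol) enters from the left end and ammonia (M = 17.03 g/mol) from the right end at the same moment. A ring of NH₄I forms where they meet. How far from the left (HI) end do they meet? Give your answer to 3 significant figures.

21.4 cm

Graham's law gives d_HI/d_NH₃ = rate_HI/rate_NH₃ = √(M_NH₃/M_HI) = √(17.03/127.91) = 0.3649.
With d_HI + d_NH₃ = 80.1 cm, d_NH₃ = 80.1/(1 + 0.3649) = 58.69 cm.
d_HI = 80.1 − 58.69 = 21.4 cm.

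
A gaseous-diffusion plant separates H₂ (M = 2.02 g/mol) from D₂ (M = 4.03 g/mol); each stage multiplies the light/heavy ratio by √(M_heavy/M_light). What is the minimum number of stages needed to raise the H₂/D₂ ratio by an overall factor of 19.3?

9

Per stage α = (4.03/2.02)^(1/2) = 1.99505^0.5, giving ln α = 0.3453.
Need α^N ≥ 19.3 ⇒ N ≥ ln(19.3) / ln α = 2.960 / 0.3453 = 8.57.
Rounding up, N = 9 stages.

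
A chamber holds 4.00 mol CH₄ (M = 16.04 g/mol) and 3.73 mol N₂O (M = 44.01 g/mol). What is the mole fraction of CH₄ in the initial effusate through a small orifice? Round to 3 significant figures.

0.640

Each component's effusion rate ∝ (its partial pressure)·(1/√M) ∝ n_i/√M_i.
Mole fraction of CH₄ in the effusate = (n_CH₄/√M_CH₄) / (n_CH₄/√M_CH₄ + n_N₂O/√M_N₂O)
= (4.00/√16.04) / (4.00/√16.04 + 3.73/√44.01) = 0.9988/(0.9988 + 0.5623) = 0.640.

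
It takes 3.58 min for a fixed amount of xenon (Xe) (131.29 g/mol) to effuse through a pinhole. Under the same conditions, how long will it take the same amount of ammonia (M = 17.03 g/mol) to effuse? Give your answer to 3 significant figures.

1.29 min

Using Graham's law: t_NH₃/t_Xe = √(M_NH₃/M_Xe) = √(17.03/131.29) = √0.1297 = 0.3602.
So the time for NH₃ is 3.58 × 0.3602 = 1.29 min.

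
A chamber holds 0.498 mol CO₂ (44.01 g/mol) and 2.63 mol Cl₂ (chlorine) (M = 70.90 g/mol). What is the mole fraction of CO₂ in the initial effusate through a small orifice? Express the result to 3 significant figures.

Rate_i ∝ x_i/√M_i (Graham's law weighted by mole fraction), so the effusate composition follows n_i/√M_i.
x_CO₂(eff) = (n_CO₂/√M_CO₂) / (n_CO₂/√M_CO₂ + n_Cl₂/√M_Cl₂)
= (0.498/√44.01) / (0.498/√44.01 + 2.63/√70.90) = 0.07507/(0.07507 + 0.3123) = 0.194.

0.194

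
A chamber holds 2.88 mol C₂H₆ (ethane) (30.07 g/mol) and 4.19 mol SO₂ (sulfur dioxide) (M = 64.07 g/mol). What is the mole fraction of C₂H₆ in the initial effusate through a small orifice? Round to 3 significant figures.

Each component's effusion rate ∝ (its partial pressure)·(1/√M) ∝ n_i/√M_i.
Mole fraction of C₂H₆ in the effusate = (n_C₂H₆/√M_C₂H₆) / (n_C₂H₆/√M_C₂H₆ + n_SO₂/√M_SO₂)
= (2.88/√30.07) / (2.88/√30.07 + 4.19/√64.07) = 0.5252/(0.5252 + 0.5235) = 0.501.

0.501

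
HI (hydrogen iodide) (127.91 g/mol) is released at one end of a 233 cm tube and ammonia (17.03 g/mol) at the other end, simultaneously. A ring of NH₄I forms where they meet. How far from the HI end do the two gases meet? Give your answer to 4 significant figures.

Graham's law gives d_HI/d_NH₃ = rate_HI/rate_NH₃ = √(M_NH₃/M_HI) = √(17.03/127.91) = 0.3649.
With d_HI + d_NH₃ = 233 cm, d_NH₃ = 233/(1 + 0.3649) = 170.7 cm.
d_HI = 233 − 170.7 = 62.29 cm.

62.29 cm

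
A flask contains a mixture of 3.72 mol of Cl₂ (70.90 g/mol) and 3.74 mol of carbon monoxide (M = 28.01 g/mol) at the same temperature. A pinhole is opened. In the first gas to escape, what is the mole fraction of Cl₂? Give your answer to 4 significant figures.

0.3847

The effusion rate of species i is ∝ p_i/√M_i ∝ n_i/√M_i.
x_Cl₂(eff) = (n_Cl₂/√M_Cl₂) / (n_Cl₂/√M_Cl₂ + n_CO/√M_CO)
= (3.72/√70.90) / (3.72/√70.90 + 3.74/√28.01) = 0.4418/(0.4418 + 0.7067) = 0.3847.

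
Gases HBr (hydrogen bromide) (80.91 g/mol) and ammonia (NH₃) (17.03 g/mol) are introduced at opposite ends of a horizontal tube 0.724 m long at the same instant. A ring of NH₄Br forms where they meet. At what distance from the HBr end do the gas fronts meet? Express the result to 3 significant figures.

In equal time, each gas travels a distance ∝ its rate ∝ 1/√M, so d_HBr/d_NH₃ = √(M_NH₃/M_HBr) = √(17.03/80.91) = 0.4588.
With d_HBr + d_NH₃ = 0.724 m, d_NH₃ = 0.724/(1 + 0.4588) = 0.4963 m.
d_HBr = 0.724 − 0.4963 = 0.228 m.

0.228 m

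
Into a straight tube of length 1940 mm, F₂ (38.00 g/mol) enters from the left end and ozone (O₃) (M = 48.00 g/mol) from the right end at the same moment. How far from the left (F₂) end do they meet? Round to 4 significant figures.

In equal time, each gas travels a distance ∝ its rate ∝ 1/√M, so d_F₂/d_O₃ = √(M_O₃/M_F₂) = √(48.00/38.00) = 1.124.
With d_F₂ + d_O₃ = 1940 mm, d_O₃ = 1940/(1 + 1.124) = 913.4 mm.
d_F₂ = 1940 − 913.4 = 1027 mm.

1027 mm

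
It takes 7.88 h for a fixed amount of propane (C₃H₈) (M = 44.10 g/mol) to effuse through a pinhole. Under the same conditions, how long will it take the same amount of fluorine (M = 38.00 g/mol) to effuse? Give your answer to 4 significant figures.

Graham's law gives t_F₂/t_C₃H₈ = √(M_F₂/M_C₃H₈) = √(38.00/44.10) = √0.8617 = 0.9283.
So the time for F₂ is 7.88 × 0.9283 = 7.315 h.

7.315 h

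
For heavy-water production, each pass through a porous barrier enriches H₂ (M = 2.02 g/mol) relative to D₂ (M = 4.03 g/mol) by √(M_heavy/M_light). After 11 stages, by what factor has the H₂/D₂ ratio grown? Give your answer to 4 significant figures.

Overall factor = α^11 with α = √(4.03/2.02), i.e. (4.03/2.02)^(11/2).
= 1.99505^(11/2) = 44.64.

44.64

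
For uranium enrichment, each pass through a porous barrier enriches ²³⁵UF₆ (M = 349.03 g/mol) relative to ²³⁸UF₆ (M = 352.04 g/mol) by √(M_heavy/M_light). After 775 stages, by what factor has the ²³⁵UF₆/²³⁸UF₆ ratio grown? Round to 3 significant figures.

27.9

The single-stage factor is √(M_heavy/M_light), so 775 stages give [√(352.04/349.03)]^775 = (352.04/349.03)^(775/2).
= 1.00862^(775/2) = 27.9.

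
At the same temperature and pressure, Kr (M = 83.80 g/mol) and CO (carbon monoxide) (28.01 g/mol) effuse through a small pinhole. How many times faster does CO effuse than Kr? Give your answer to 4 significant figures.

Using Graham's law: rate_CO/rate_Kr = √(M_Kr/M_CO) = √(83.80/28.01) = √2.992 = 1.730.

1.730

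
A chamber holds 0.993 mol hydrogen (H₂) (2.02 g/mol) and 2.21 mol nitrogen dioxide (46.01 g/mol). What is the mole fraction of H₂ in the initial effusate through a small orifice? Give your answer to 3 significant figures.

0.682

Rate_i ∝ x_i/√M_i (Graham's law weighted by mole fraction), so the effusate composition follows n_i/√M_i.
Mole fraction of H₂ in the effusate = (n_H₂/√M_H₂) / (n_H₂/√M_H₂ + n_NO₂/√M_NO₂)
= (0.993/√2.02) / (0.993/√2.02 + 2.21/√46.01) = 0.6987/(0.6987 + 0.3258) = 0.682.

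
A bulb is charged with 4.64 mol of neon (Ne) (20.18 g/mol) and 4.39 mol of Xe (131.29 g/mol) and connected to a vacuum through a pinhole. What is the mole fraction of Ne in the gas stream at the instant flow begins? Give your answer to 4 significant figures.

0.7294

Effusion rate of each component ∝ n_i/√M_i (partial pressure × 1/√M).
Mole fraction of Ne in the effusate = (n_Ne/√M_Ne) / (n_Ne/√M_Ne + n_Xe/√M_Xe)
= (4.64/√20.18) / (4.64/√20.18 + 4.39/√131.29) = 1.033/(1.033 + 0.3831) = 0.7294.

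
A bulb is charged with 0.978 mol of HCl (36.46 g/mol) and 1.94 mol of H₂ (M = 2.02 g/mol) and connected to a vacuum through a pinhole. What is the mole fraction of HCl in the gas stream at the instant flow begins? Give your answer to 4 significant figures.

The effusion rate of species i is ∝ p_i/√M_i ∝ n_i/√M_i.
So x_HCl in the escaping gas = (n_HCl/√M_HCl) / Σ(n_i/√M_i)
= (0.978/√36.46) / (0.978/√36.46 + 1.94/√2.02) = 0.1620/(0.1620 + 1.365) = 0.1061.

0.1061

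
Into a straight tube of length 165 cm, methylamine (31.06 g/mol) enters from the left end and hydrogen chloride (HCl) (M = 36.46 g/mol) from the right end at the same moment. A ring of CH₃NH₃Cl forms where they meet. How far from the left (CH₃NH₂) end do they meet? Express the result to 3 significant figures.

85.8 cm

Distances travelled in equal time are proportional to diffusion rates, so d_CH₃NH₂/d_HCl = √(M_HCl/M_CH₃NH₂) = √(36.46/31.06) = 1.083.
With d_CH₃NH₂ + d_HCl = 165 cm, d_HCl = 165/(1 + 1.083) = 79.20 cm.
d_CH₃NH₂ = 165 − 79.20 = 85.8 cm.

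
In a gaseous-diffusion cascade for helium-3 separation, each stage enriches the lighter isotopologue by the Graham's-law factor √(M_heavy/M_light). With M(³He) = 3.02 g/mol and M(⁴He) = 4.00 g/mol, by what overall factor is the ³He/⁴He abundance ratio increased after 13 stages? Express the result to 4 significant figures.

6.214

After 13 stages the ratio has grown by (√(4.00/3.02))^13 = (4.00/3.02)^(13/2).
= 1.32450^(13/2) = 6.214.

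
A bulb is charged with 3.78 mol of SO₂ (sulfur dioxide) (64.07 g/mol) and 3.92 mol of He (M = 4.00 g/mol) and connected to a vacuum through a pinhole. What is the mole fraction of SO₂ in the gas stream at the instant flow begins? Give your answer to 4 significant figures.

Effusion rate of each component ∝ n_i/√M_i (partial pressure × 1/√M).
Mole fraction of SO₂ in the effusate = (n_SO₂/√M_SO₂) / (n_SO₂/√M_SO₂ + n_He/√M_He)
= (3.78/√64.07) / (3.78/√64.07 + 3.92/√4.00) = 0.4722/(0.4722 + 1.960) = 0.1942.

0.1942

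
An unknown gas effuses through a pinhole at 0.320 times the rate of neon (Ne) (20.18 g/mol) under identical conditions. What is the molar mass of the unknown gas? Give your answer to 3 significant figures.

197 g/mol

By Graham's law, rate_X/rate_Ne = √(M_Ne/M_X).
0.320 = √(20.18/M_X)
M_X = 20.18 / 0.320² = 20.18 / 0.1024 = 197 g/mol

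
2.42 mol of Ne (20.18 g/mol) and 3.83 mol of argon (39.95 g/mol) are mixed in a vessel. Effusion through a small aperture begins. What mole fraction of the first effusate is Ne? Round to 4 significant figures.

Rate_i ∝ x_i/√M_i (Graham's law weighted by mole fraction), so the effusate composition follows n_i/√M_i.
Mole fraction of Ne in the effusate = (n_Ne/√M_Ne) / (n_Ne/√M_Ne + n_Ar/√M_Ar)
= (2.42/√20.18) / (2.42/√20.18 + 3.83/√39.95) = 0.5387/(0.5387 + 0.6060) = 0.4706.

0.4706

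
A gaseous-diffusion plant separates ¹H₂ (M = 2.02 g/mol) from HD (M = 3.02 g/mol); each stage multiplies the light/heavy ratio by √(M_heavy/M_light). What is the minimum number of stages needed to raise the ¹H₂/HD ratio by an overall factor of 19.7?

15

With α = √(3.02/2.02) per stage, ln α = ½ ln(1.49505) = 0.2011.
Need α^N ≥ 19.7 ⇒ N ≥ ln(19.7) / ln α = 2.981 / 0.2011 = 14.82.
Rounding up, N = 15 stages.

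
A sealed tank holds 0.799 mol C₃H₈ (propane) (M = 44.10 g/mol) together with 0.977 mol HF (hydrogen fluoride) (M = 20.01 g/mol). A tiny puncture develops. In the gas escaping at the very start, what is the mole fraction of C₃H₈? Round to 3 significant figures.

0.355

The effusion rate of species i is ∝ p_i/√M_i ∝ n_i/√M_i.
x_C₃H₈(eff) = (n_C₃H₈/√M_C₃H₈) / (n_C₃H₈/√M_C₃H₈ + n_HF/√M_HF)
= (0.799/√44.10) / (0.799/√44.10 + 0.977/√20.01) = 0.1203/(0.1203 + 0.2184) = 0.355.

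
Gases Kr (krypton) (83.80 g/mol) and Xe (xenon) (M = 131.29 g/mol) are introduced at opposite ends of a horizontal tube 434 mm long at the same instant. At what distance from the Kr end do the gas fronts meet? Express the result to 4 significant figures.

241.3 mm

Graham's law gives d_Kr/d_Xe = rate_Kr/rate_Xe = √(M_Xe/M_Kr) = √(131.29/83.80) = 1.252.
With d_Kr + d_Xe = 434 mm, d_Xe = 434/(1 + 1.252) = 192.7 mm.
d_Kr = 434 − 192.7 = 241.3 mm.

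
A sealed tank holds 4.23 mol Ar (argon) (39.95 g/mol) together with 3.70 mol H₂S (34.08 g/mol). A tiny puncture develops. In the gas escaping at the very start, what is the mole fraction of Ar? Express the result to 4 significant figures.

0.5136

Effusion rate of each component ∝ n_i/√M_i (partial pressure × 1/√M).
So x_Ar in the escaping gas = (n_Ar/√M_Ar) / Σ(n_i/√M_i)
= (4.23/√39.95) / (4.23/√39.95 + 3.70/√34.08) = 0.6692/(0.6692 + 0.6338) = 0.5136.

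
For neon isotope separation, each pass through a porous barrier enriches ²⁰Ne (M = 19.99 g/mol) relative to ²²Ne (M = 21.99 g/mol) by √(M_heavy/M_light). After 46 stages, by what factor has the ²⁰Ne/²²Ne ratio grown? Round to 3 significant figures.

8.96

Overall factor = α^46 with α = √(21.99/19.99), i.e. (21.99/19.99)^(46/2).
= 1.10005^23 = 8.96.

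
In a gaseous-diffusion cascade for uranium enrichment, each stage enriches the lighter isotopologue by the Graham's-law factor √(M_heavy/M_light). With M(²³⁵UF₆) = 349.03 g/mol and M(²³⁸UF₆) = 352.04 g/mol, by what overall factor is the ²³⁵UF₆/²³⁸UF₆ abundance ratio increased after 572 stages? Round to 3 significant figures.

After 572 stages the ratio has grown by (√(352.04/349.03))^572 = (352.04/349.03)^(572/2).
= 1.00862^286 = 11.7.

11.7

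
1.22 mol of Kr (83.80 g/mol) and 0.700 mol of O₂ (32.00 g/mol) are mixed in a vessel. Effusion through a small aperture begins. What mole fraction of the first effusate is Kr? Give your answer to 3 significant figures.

The effusion rate of species i is ∝ p_i/√M_i ∝ n_i/√M_i.
So x_Kr in the escaping gas = (n_Kr/√M_Kr) / Σ(n_i/√M_i)
= (1.22/√83.80) / (1.22/√83.80 + 0.700/√32.00) = 0.1333/(0.1333 + 0.1237) = 0.519.

0.519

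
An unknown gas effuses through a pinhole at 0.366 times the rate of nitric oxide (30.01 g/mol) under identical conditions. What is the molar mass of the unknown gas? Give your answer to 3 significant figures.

224 g/mol

Graham's law gives rate_X/rate_NO = √(M_NO/M_X).
0.366 = √(30.01/M_X)
M_X = 30.01 / 0.366² = 30.01 / 0.1340 = 224 g/mol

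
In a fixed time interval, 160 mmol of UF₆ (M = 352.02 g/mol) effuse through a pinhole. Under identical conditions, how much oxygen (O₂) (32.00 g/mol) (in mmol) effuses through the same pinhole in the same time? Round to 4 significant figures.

530.7 mmol

By Graham's law, rate_O₂/rate_UF₆ = √(M_UF₆/M_O₂) = √(352.02/32.00) = √11.00 = 3.317.
So the amount for O₂ is 160 × 3.317 = 530.7 mmol.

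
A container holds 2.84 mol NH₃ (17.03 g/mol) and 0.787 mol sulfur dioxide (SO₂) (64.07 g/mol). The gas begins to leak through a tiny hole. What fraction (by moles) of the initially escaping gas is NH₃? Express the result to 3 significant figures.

0.875

Effusion rate of each component ∝ n_i/√M_i (partial pressure × 1/√M).
So x_NH₃ in the escaping gas = (n_NH₃/√M_NH₃) / Σ(n_i/√M_i)
= (2.84/√17.03) / (2.84/√17.03 + 0.787/√64.07) = 0.6882/(0.6882 + 0.09832) = 0.875.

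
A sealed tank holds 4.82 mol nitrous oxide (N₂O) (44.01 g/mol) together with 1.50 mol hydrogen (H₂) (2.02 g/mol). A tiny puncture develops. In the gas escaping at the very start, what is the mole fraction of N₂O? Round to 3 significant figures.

0.408

Each component's effusion rate ∝ (its partial pressure)·(1/√M) ∝ n_i/√M_i.
x_N₂O(eff) = (n_N₂O/√M_N₂O) / (n_N₂O/√M_N₂O + n_H₂/√M_H₂)
= (4.82/√44.01) / (4.82/√44.01 + 1.50/√2.02) = 0.7266/(0.7266 + 1.055) = 0.408.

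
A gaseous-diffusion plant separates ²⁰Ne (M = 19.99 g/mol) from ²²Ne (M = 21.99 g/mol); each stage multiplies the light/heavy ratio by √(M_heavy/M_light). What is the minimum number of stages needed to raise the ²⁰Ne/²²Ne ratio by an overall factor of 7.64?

Single-stage factor α = √(21.99/19.99), so ln α = ½ ln(1.10005) = 0.04768.
Need α^N ≥ 7.64 ⇒ N ≥ ln(7.64) / ln α = 2.033 / 0.04768 = 42.65.
Rounding up, N = 43 stages.

43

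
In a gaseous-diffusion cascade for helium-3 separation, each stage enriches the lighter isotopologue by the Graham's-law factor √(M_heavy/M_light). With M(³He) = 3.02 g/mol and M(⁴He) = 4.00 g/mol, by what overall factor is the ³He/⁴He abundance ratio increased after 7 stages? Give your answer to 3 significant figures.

2.67

After 7 stages the ratio has grown by (√(4.00/3.02))^7 = (4.00/3.02)^(7/2).
= 1.32450^(7/2) = 2.67.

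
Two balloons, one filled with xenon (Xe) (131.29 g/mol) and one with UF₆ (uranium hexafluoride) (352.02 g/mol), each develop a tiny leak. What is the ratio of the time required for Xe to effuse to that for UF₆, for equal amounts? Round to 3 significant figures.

Since effusion rate ∝ 1/√M, t_Xe/t_UF₆ = √(M_Xe/M_UF₆) = √(131.29/352.02) = √0.3730 = 0.611.

0.611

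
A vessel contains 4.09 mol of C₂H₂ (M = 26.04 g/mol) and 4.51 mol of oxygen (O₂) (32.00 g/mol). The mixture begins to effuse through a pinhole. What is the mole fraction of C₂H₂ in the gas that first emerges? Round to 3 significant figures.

Each component's effusion rate ∝ (its partial pressure)·(1/√M) ∝ n_i/√M_i.
So x_C₂H₂ in the escaping gas = (n_C₂H₂/√M_C₂H₂) / Σ(n_i/√M_i)
= (4.09/√26.04) / (4.09/√26.04 + 4.51/√32.00) = 0.8015/(0.8015 + 0.7973) = 0.501.

0.501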